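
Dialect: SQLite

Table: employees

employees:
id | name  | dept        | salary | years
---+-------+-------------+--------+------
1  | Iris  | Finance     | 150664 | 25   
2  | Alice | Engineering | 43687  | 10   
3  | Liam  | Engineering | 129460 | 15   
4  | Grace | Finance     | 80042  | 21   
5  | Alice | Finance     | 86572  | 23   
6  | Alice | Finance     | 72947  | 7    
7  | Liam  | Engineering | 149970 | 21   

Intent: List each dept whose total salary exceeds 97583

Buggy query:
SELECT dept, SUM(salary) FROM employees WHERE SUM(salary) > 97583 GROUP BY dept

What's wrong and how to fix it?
Bug: WHERE runs before GROUP BY, so aggregates aren't available there

Fix: Move the aggregate condition to a HAVING clause

Corrected query:
SELECT dept, SUM(salary) FROM employees GROUP BY dept HAVING SUM(salary) > 97583

Result:
dept        | SUM(salary)
------------+------------
Engineering | 323117     
Finance     | 390225     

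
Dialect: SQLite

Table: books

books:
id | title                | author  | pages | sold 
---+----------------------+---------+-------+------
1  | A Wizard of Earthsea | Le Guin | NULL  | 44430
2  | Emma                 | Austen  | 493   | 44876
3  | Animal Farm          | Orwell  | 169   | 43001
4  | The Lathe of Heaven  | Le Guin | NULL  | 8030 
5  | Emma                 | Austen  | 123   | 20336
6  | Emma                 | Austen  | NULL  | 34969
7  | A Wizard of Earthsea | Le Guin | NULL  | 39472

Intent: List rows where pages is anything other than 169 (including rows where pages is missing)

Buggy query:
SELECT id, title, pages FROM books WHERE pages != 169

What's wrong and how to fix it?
Bug: 'pages != 169' is unknown when pages is NULL, so NULL rows are silently excluded

Fix: Handle NULL separately with IS NULL alongside the inequality

Corrected query:
SELECT id, title, pages FROM books WHERE pages != 169 OR pages IS NULL

Result:
id | title                | pages
---+----------------------+------
1  | A Wizard of Earthsea | NULL 
2  | Emma                 | 493  
4  | The Lathe of Heaven  | NULL 
5  | Emma                 | 123  
6  | Emma                 | NULL 
7  | A Wizard of Earthsea | NULL 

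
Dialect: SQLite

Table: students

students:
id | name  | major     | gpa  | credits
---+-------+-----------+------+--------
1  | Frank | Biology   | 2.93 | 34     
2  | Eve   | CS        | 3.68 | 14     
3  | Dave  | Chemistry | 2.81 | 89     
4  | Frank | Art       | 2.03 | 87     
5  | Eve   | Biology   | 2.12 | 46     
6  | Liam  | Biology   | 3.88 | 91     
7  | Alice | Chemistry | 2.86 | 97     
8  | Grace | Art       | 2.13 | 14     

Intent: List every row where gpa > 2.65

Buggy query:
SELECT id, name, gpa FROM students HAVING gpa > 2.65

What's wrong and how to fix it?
Bug: This is a non-aggregate query (no GROUP BY, no aggregates), so in SQLite the HAVING clause is invalid here; a row-level condition belongs in WHERE

Fix: Replace HAVING with WHERE since the condition applies to individual rows

Corrected query:
SELECT id, name, gpa FROM students WHERE gpa > 2.65

Result:
id | name  | gpa 
---+-------+-----
1  | Frank | 2.93
2  | Eve   | 3.68
3  | Dave  | 2.81
6  | Liam  | 3.88
7  | Alice | 2.86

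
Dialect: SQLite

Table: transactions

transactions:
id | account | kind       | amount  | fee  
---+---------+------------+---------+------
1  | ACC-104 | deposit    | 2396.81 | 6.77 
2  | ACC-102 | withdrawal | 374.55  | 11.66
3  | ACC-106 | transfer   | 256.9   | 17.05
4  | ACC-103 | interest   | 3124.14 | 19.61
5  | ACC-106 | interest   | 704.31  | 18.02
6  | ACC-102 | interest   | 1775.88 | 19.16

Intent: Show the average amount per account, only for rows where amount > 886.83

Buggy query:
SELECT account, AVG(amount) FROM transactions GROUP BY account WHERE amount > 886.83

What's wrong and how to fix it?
Bug: Row-level WHERE must come before GROUP BY in the clause order

Fix: Place WHERE between FROM and GROUP BY

Corrected query:
SELECT account, AVG(amount) FROM transactions WHERE amount > 886.83 GROUP BY account

Result:
account | AVG(amount)
--------+------------
ACC-102 | 1775.88    
ACC-103 | 3124.14    
ACC-104 | 2396.81    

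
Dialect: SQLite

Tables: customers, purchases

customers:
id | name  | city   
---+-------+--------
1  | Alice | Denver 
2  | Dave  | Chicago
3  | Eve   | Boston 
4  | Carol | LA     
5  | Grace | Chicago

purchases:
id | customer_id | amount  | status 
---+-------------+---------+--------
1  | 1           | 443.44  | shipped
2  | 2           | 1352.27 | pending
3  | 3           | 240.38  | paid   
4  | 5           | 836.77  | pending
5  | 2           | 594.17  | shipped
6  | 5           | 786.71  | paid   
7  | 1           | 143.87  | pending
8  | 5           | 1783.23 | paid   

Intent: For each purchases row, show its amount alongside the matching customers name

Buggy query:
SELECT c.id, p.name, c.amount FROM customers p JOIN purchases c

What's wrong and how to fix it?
Bug: Missing join condition: each purchases row is matched to all customers rows instead of just its own

Fix: Specify the join condition linking the foreign key to the parent id

Corrected query:
SELECT c.id, p.name, c.amount FROM customers p JOIN purchases c ON c.customer_id = p.id

Result:
id | name  | amount 
---+-------+--------
1  | Alice | 443.44 
2  | Dave  | 1352.27
3  | Eve   | 240.38 
4  | Grace | 836.77 
5  | Dave  | 594.17 
6  | Grace | 786.71 
7  | Alice | 143.87 
8  | Grace | 1783.23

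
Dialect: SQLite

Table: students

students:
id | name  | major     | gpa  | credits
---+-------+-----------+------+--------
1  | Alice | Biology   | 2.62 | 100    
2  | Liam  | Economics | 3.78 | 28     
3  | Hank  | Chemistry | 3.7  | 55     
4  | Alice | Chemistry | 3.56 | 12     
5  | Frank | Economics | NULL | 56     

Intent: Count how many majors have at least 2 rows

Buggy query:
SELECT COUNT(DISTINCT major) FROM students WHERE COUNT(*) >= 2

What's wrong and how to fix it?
Bug: WHERE filters individual rows, not groups, so a group-level COUNT is invalid there

Fix: Group first with HAVING COUNT(*) >= 2, then COUNT the resulting groups

Corrected query:
SELECT COUNT(*) FROM (SELECT major FROM students GROUP BY major HAVING COUNT(*) >= 2)

Result:
COUNT(*)
--------
2       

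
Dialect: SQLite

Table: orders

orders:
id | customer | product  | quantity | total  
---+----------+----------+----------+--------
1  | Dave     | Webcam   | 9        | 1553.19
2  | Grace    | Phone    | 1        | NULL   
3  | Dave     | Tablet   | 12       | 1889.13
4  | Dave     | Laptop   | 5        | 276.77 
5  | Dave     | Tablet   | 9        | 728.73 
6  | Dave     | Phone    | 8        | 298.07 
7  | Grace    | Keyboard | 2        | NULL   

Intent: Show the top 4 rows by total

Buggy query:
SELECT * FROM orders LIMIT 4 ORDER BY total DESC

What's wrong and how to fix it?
Bug: LIMIT must come after ORDER BY

Fix: Sort with ORDER BY, then apply LIMIT

Corrected query:
SELECT * FROM orders ORDER BY total DESC LIMIT 4

Result:
id | customer | product | quantity | total  
---+----------+---------+----------+--------
3  | Dave     | Tablet  | 12       | 1889.13
1  | Dave     | Webcam  | 9        | 1553.19
5  | Dave     | Tablet  | 9        | 728.73 
6  | Dave     | Phone   | 8        | 298.07 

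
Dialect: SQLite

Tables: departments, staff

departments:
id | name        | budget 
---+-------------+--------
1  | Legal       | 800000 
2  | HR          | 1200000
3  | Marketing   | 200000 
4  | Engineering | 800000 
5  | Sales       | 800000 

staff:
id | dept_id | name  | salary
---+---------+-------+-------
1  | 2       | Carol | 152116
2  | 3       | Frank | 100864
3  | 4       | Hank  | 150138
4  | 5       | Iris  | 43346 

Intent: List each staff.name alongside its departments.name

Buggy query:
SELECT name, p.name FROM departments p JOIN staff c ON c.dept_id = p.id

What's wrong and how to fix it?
Bug: Both tables have a 'name' column; the unqualified reference is ambiguous

Fix: Prefix ambiguous columns with the table alias

Corrected query:
SELECT c.name, p.name FROM departments p JOIN staff c ON c.dept_id = p.id

Result:
name  | name       
------+------------
Carol | HR         
Frank | Marketing  
Hank  | Engineering
Iris  | Sales      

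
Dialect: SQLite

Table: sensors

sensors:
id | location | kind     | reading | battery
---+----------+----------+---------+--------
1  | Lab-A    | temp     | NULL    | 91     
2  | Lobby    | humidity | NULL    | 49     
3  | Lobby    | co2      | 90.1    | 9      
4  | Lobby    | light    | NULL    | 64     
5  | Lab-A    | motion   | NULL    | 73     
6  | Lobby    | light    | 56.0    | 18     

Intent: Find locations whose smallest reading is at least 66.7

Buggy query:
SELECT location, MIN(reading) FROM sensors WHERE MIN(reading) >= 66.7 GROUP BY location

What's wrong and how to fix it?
Bug: MIN() in WHERE is a misuse of aggregate

Fix: Replace WHERE with HAVING after the GROUP BY

Corrected query:
SELECT location, MIN(reading) FROM sensors GROUP BY location HAVING MIN(reading) >= 66.7

Result:
(no rows)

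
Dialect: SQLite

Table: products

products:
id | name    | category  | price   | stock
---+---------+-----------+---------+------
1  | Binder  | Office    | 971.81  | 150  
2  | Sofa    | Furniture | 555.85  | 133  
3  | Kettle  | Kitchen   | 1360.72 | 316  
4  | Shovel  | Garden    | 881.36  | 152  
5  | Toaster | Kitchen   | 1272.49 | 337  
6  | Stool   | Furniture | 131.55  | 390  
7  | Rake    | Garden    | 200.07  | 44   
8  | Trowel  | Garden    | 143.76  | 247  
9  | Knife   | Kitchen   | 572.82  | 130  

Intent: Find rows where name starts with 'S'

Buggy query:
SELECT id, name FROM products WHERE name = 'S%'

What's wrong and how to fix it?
Bug: Wildcards only work with LIKE; '=' treats '%' as a literal character

Fix: Use LIKE for wildcard pattern matching

Corrected query:
SELECT id, name FROM products WHERE name LIKE 'S%'

Result:
id | name  
---+-------
2  | Sofa  
4  | Shovel
6  | Stool 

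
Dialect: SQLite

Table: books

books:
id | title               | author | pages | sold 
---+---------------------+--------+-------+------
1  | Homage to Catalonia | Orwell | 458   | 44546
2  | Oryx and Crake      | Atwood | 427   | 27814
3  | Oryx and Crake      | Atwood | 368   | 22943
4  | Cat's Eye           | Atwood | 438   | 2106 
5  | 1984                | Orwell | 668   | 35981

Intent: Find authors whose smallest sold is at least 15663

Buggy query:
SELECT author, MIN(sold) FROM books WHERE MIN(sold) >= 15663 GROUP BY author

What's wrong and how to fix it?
Bug: MIN() in WHERE is a misuse of aggregate

Fix: Replace WHERE with HAVING after the GROUP BY

Corrected query:
SELECT author, MIN(sold) FROM books GROUP BY author HAVING MIN(sold) >= 15663

Result:
author | MIN(sold)
-------+----------
Orwell | 35981    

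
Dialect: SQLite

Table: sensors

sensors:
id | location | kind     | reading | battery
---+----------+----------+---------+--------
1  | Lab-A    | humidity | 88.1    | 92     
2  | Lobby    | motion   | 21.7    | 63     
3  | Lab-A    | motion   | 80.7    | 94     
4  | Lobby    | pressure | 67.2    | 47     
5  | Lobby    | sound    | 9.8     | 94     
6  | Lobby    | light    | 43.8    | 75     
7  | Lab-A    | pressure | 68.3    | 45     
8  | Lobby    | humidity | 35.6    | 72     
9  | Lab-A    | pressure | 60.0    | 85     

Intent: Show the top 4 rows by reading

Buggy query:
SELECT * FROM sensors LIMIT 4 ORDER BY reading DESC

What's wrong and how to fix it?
Bug: ORDER BY cannot follow LIMIT; LIMIT is the final clause

Fix: Sort with ORDER BY, then apply LIMIT

Corrected query:
SELECT * FROM sensors ORDER BY reading DESC LIMIT 4

Result:
id | location | kind     | reading | battery
---+----------+----------+---------+--------
1  | Lab-A    | humidity | 88.1    | 92     
3  | Lab-A    | motion   | 80.7    | 94     
7  | Lab-A    | pressure | 68.3    | 45     
4  | Lobby    | pressure | 67.2    | 47     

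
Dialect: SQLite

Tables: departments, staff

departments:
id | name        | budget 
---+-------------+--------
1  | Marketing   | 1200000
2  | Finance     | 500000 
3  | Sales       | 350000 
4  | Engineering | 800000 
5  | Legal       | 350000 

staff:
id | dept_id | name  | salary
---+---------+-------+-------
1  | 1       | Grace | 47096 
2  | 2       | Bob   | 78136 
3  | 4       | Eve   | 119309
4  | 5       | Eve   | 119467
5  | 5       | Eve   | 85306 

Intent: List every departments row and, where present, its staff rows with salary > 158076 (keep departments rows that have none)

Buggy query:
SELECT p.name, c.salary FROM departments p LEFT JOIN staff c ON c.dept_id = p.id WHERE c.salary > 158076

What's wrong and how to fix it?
Bug: Filtering c.salary in WHERE discards the NULL rows produced by LEFT JOIN, turning it into an inner join

Fix: Move the right-table condition into the ON clause so unmatched parents are kept

Corrected query:
SELECT p.name, c.salary FROM departments p LEFT JOIN staff c ON c.dept_id = p.id AND c.salary > 158076

Result:
name        | salary
------------+-------
Marketing   | NULL  
Finance     | NULL  
Sales       | NULL  
Engineering | NULL  
Legal       | NULL  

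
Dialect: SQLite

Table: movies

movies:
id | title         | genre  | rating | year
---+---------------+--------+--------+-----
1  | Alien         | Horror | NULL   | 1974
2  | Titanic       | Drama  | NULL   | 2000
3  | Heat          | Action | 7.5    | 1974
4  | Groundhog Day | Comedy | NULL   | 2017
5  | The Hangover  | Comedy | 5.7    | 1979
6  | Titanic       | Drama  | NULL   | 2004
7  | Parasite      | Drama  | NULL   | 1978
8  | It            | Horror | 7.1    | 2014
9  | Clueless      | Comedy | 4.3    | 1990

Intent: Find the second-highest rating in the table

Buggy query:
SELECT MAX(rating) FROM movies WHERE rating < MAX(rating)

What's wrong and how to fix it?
Bug: MAX(rating) on the right of the comparison is an aggregate-in-WHERE error

Fix: Put the inner MAX in a scalar subquery

Corrected query:
SELECT MAX(rating) FROM movies WHERE rating < (SELECT MAX(rating) FROM movies)

Result:
MAX(rating)
-----------
7.1        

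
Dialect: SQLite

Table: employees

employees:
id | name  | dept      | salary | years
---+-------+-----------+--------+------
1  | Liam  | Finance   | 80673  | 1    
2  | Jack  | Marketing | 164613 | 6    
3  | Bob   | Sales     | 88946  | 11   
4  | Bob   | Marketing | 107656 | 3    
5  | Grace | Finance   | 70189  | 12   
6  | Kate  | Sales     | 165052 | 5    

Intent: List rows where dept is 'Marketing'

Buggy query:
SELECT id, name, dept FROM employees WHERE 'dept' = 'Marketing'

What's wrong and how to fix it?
Bug: Single quotes denote string literals in SQL; the column name is being compared as a constant string

Fix: Remove the quotes around the column name (or use double quotes for an identifier)

Corrected query:
SELECT id, name, dept FROM employees WHERE dept = 'Marketing'

Result:
id | name | dept     
---+------+----------
2  | Jack | Marketing
4  | Bob  | Marketing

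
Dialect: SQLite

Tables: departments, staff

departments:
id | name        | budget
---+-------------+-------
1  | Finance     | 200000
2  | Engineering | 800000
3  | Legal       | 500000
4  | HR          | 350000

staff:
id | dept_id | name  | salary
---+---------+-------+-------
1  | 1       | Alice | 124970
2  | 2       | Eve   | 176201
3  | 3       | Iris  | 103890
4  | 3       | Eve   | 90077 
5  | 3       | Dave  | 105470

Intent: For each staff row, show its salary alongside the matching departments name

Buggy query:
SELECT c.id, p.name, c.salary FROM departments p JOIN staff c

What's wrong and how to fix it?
Bug: Missing join condition: each staff row is matched to all departments rows instead of just its own

Fix: Add ON c.dept_id = p.id to the JOIN

Corrected query:
SELECT c.id, p.name, c.salary FROM departments p JOIN staff c ON c.dept_id = p.id

Result:
id | name        | salary
---+-------------+-------
1  | Finance     | 124970
2  | Engineering | 176201
3  | Legal       | 103890
4  | Legal       | 90077 
5  | Legal       | 105470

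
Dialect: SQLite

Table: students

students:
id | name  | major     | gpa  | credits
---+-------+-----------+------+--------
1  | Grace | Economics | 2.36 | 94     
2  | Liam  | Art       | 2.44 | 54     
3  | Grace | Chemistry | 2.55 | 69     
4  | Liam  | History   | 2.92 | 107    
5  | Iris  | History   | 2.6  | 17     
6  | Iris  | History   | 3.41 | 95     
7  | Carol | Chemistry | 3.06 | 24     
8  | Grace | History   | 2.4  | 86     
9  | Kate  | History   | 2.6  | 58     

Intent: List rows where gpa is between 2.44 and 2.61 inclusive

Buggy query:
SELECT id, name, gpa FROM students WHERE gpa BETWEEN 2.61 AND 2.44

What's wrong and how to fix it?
Bug: The bounds are reversed; BETWEEN a AND b requires a <= b to match anything

Fix: Swap the bounds so the smaller value comes first

Corrected query:
SELECT id, name, gpa FROM students WHERE gpa BETWEEN 2.44 AND 2.61

Result:
id | name  | gpa 
---+-------+-----
2  | Liam  | 2.44
3  | Grace | 2.55
5  | Iris  | 2.6 
9  | Kate  | 2.6 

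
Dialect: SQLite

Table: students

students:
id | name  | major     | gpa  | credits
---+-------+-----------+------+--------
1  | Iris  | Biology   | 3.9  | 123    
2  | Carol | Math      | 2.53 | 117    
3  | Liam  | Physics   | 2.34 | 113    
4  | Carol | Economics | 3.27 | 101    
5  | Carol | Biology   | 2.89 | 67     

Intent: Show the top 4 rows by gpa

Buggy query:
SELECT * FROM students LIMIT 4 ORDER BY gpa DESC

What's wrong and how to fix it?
Bug: LIMIT must come after ORDER BY

Fix: Sort with ORDER BY, then apply LIMIT

Corrected query:
SELECT * FROM students ORDER BY gpa DESC LIMIT 4

Result:
id | name  | major     | gpa  | credits
---+-------+-----------+------+--------
1  | Iris  | Biology   | 3.9  | 123    
4  | Carol | Economics | 3.27 | 101    
5  | Carol | Biology   | 2.89 | 67     
2  | Carol | Math      | 2.53 | 117    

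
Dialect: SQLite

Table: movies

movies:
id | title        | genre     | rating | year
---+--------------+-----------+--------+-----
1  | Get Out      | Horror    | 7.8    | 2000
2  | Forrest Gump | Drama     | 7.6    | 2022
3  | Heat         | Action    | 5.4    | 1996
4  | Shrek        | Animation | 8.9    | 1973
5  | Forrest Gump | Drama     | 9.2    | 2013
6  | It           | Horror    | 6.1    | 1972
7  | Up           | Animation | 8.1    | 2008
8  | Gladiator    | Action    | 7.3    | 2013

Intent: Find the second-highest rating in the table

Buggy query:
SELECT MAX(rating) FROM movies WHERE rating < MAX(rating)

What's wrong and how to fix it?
Bug: The inner MAX is an aggregate inside WHERE, which is not allowed

Fix: Put the inner MAX in a scalar subquery

Corrected query:
SELECT MAX(rating) FROM movies WHERE rating < (SELECT MAX(rating) FROM movies)

Result:
MAX(rating)
-----------
8.9        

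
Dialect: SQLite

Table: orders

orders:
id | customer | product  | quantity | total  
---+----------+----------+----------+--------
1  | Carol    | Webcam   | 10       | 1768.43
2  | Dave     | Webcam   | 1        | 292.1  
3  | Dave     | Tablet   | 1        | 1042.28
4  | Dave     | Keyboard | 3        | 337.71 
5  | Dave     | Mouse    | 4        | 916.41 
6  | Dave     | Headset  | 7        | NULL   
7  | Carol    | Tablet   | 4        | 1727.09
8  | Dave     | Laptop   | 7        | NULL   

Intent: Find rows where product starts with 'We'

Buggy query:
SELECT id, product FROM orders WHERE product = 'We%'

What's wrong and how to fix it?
Bug: '=' compares the literal string including the % character; pattern matching needs LIKE

Fix: Replace '=' with LIKE so 'We%' is treated as a pattern

Corrected query:
SELECT id, product FROM orders WHERE product LIKE 'We%'

Result:
id | product
---+--------
1  | Webcam 
2  | Webcam 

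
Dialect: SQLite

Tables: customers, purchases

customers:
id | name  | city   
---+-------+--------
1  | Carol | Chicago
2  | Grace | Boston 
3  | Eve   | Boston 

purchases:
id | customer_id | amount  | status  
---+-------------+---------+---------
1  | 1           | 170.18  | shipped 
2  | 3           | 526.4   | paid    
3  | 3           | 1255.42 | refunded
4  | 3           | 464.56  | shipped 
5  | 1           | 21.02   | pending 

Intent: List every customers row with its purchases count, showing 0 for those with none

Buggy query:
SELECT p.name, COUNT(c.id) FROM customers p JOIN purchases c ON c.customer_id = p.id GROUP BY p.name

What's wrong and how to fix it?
Bug: An inner join excludes parents with zero children

Fix: Use LEFT JOIN so parents without children still appear (COUNT(c.id) gives 0)

Corrected query:
SELECT p.name, COUNT(c.id) FROM customers p LEFT JOIN purchases c ON c.customer_id = p.id GROUP BY p.name

Result:
name  | COUNT(c.id)
------+------------
Carol | 2          
Eve   | 3          
Grace | 0          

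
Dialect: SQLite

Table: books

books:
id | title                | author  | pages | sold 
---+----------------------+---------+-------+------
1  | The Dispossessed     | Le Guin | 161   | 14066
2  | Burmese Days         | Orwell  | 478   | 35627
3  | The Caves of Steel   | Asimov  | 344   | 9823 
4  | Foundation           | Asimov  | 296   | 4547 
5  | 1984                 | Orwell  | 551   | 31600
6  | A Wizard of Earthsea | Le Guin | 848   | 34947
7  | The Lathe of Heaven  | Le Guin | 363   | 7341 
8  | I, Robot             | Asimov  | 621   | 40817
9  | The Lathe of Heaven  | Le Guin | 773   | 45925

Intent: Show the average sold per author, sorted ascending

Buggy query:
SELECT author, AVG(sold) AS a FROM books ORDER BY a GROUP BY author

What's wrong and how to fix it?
Bug: ORDER BY appears before GROUP BY; SQL clause order requires GROUP BY first

Fix: Reorder: SELECT … FROM … GROUP BY … ORDER BY …

Corrected query:
SELECT author, AVG(sold) AS a FROM books GROUP BY author ORDER BY a

Result:
author  | a           
--------+-------------
Asimov  | 18395.666667
Le Guin | 25569.75    
Orwell  | 33613.5     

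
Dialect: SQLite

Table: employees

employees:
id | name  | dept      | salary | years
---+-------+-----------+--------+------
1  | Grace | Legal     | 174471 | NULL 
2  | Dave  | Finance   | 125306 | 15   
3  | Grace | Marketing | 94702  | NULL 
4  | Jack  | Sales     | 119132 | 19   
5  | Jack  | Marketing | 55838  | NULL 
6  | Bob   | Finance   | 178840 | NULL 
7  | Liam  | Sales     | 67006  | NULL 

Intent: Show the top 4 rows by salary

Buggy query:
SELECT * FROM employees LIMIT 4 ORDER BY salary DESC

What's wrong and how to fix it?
Bug: LIMIT must come after ORDER BY

Fix: Sort with ORDER BY, then apply LIMIT

Corrected query:
SELECT * FROM employees ORDER BY salary DESC LIMIT 4

Result:
id | name  | dept    | salary | years
---+-------+---------+--------+------
6  | Bob   | Finance | 178840 | NULL 
1  | Grace | Legal   | 174471 | NULL 
2  | Dave  | Finance | 125306 | 15   
4  | Jack  | Sales   | 119132 | 19   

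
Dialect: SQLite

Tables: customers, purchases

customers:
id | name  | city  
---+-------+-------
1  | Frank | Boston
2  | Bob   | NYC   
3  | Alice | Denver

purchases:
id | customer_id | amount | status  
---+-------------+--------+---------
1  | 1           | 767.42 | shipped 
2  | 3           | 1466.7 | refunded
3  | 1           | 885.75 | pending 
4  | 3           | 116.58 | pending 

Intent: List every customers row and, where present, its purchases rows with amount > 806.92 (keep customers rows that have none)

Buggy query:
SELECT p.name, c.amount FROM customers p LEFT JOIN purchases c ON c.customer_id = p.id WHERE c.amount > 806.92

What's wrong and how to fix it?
Bug: A WHERE condition on the right-hand table after LEFT JOIN drops unmatched parents

Fix: Move the right-table condition into the ON clause so unmatched parents are kept

Corrected query:
SELECT p.name, c.amount FROM customers p LEFT JOIN purchases c ON c.customer_id = p.id AND c.amount > 806.92

Result:
name  | amount
------+-------
Frank | 885.75
Bob   | NULL  
Alice | 1466.7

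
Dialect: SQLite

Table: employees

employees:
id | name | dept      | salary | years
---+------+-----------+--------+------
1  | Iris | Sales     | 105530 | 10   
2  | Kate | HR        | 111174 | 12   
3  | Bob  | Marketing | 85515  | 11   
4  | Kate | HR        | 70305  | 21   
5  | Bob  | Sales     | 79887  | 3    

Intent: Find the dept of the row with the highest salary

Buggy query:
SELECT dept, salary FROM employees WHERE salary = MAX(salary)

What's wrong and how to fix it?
Bug: MAX(salary) is an aggregate and cannot be used directly in WHERE

Fix: Use a subquery: WHERE salary = (SELECT MAX(salary) FROM employees)

Corrected query:
SELECT dept, salary FROM employees WHERE salary = (SELECT MAX(salary) FROM employees)

Result:
dept | salary
-----+-------
HR   | 111174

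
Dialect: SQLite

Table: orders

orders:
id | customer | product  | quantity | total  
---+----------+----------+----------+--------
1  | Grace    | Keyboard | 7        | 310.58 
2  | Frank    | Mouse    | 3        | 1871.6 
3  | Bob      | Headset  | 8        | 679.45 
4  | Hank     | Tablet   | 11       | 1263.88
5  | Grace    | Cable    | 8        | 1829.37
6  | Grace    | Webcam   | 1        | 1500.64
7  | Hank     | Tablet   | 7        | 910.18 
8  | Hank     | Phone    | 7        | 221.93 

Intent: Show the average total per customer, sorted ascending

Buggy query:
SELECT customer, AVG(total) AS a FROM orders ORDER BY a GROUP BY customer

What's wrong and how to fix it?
Bug: ORDER BY appears before GROUP BY; SQL clause order requires GROUP BY first

Fix: Reorder: SELECT … FROM … GROUP BY … ORDER BY …

Corrected query:
SELECT customer, AVG(total) AS a FROM orders GROUP BY customer ORDER BY a

Result:
customer | a         
---------+-----------
Bob      | 679.45    
Hank     | 798.663333
Grace    | 1213.53   
Frank    | 1871.6    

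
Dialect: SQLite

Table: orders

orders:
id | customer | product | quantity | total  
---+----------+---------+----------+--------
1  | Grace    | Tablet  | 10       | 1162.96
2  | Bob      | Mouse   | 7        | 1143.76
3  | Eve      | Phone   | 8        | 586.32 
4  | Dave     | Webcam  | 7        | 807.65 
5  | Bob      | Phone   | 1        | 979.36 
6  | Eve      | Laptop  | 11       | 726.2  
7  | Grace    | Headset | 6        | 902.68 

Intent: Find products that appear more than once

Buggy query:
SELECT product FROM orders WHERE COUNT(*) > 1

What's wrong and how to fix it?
Bug: COUNT(*) is an aggregate and cannot be used in WHERE

Fix: GROUP BY product, then filter groups with HAVING COUNT(*) > 1

Corrected query:
SELECT product FROM orders GROUP BY product HAVING COUNT(*) > 1

Result:
product
-------
Phone  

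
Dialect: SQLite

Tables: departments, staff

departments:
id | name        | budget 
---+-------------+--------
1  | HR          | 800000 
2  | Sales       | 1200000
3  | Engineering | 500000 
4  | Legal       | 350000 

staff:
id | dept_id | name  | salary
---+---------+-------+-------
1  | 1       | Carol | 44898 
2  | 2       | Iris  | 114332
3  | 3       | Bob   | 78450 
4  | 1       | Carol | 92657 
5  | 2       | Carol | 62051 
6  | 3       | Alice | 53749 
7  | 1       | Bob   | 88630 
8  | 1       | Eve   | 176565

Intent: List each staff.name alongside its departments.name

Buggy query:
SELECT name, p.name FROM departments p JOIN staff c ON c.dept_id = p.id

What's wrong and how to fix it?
Bug: Both tables have a 'name' column; the unqualified reference is ambiguous

Fix: Prefix ambiguous columns with the table alias

Corrected query:
SELECT c.name, p.name FROM departments p JOIN staff c ON c.dept_id = p.id

Result:
name  | name       
------+------------
Carol | HR         
Iris  | Sales      
Bob   | Engineering
Carol | HR         
Carol | Sales      
Alice | Engineering
Bob   | HR         
Eve   | HR         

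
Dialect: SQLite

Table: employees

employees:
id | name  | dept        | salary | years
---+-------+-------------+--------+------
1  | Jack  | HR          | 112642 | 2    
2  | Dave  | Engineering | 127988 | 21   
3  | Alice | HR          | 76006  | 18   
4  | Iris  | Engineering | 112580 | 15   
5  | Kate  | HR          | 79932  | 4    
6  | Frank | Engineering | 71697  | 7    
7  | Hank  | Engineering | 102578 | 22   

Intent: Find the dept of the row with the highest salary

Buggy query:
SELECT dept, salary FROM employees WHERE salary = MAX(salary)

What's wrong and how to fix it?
Bug: WHERE is evaluated per row; an aggregate over the whole table isn't defined there

Fix: Wrap MAX in a scalar subquery so WHERE compares against a single value

Corrected query:
SELECT dept, salary FROM employees WHERE salary = (SELECT MAX(salary) FROM employees)

Result:
dept        | salary
------------+-------
Engineering | 127988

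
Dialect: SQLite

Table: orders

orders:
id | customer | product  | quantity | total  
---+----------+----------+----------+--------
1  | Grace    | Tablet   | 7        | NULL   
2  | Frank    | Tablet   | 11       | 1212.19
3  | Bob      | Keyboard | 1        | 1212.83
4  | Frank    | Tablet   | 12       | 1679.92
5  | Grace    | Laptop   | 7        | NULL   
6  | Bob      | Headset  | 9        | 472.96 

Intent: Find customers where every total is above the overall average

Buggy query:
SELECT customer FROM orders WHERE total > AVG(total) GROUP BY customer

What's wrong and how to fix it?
Bug: AVG() is an aggregate; it can't sit directly in WHERE

Fix: Use a subquery for AVG and a HAVING MIN(...) filter so the condition holds for every row in the group

Corrected query:
SELECT customer FROM orders GROUP BY customer HAVING MIN(total) > (SELECT AVG(total) FROM orders)

Result:
customer
--------
Frank   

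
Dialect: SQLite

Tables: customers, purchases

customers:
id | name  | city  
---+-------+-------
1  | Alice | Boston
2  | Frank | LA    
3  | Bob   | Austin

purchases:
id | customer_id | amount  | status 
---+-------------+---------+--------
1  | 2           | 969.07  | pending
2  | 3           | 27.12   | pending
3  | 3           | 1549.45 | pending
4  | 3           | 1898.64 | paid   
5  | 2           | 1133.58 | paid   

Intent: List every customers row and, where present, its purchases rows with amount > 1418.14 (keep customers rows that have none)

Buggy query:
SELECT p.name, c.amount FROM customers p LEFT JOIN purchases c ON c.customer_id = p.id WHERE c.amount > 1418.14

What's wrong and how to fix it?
Bug: Filtering c.amount in WHERE discards the NULL rows produced by LEFT JOIN, turning it into an inner join

Fix: Put 'c.amount > 1418.14' in the JOIN's ON clause instead of WHERE

Corrected query:
SELECT p.name, c.amount FROM customers p LEFT JOIN purchases c ON c.customer_id = p.id AND c.amount > 1418.14

Result:
name  | amount 
------+--------
Alice | NULL   
Frank | NULL   
Bob   | 1549.45
Bob   | 1898.64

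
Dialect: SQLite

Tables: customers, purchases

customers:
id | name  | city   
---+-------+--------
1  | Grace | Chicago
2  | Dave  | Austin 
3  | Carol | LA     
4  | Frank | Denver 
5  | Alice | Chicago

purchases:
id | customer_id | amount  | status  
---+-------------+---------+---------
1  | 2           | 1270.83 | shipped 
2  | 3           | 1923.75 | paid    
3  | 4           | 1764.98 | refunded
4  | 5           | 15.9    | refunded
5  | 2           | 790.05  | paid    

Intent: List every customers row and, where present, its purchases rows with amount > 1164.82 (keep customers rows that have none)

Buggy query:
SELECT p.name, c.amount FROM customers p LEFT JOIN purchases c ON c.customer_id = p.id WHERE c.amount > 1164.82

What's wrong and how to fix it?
Bug: Filtering c.amount in WHERE discards the NULL rows produced by LEFT JOIN, turning it into an inner join

Fix: Put 'c.amount > 1164.82' in the JOIN's ON clause instead of WHERE

Corrected query:
SELECT p.name, c.amount FROM customers p LEFT JOIN purchases c ON c.customer_id = p.id AND c.amount > 1164.82

Result:
name  | amount 
------+--------
Grace | NULL   
Dave  | 1270.83
Carol | 1923.75
Frank | 1764.98
Alice | NULL   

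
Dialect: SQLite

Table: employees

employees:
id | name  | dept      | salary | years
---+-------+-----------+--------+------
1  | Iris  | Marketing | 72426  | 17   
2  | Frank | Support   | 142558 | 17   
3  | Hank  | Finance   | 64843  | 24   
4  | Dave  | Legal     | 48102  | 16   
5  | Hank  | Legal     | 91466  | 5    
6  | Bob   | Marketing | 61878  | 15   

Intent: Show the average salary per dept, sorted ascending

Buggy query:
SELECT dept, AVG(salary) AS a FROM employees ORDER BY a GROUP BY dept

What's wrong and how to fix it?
Bug: ORDER BY appears before GROUP BY; SQL clause order requires GROUP BY first

Fix: Move ORDER BY to the end, after GROUP BY

Corrected query:
SELECT dept, AVG(salary) AS a FROM employees GROUP BY dept ORDER BY a

Result:
dept      | a     
----------+-------
Finance   | 64843 
Marketing | 67152 
Legal     | 69784 
Support   | 142558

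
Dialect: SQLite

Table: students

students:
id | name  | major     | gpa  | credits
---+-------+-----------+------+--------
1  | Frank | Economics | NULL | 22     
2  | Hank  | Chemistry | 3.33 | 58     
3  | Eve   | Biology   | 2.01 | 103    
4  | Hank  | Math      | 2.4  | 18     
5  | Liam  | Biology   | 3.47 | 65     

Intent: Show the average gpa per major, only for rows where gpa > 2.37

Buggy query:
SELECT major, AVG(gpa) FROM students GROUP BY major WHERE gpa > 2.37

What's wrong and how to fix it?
Bug: WHERE cannot follow GROUP BY

Fix: Place WHERE between FROM and GROUP BY

Corrected query:
SELECT major, AVG(gpa) FROM students WHERE gpa > 2.37 GROUP BY major

Result:
major     | AVG(gpa)
----------+---------
Biology   | 3.47    
Chemistry | 3.33    
Math      | 2.4     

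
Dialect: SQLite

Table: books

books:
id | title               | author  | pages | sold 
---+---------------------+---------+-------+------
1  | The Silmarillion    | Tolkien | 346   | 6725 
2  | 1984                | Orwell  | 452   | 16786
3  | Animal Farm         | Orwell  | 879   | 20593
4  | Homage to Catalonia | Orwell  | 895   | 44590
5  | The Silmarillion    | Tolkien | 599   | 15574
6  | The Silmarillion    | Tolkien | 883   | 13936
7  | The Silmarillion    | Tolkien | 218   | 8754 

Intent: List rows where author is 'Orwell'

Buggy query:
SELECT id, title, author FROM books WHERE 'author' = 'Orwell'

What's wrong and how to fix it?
Bug: 'author' in single quotes is a string literal, not the column; the comparison is literal-vs-literal and never true

Fix: Remove the quotes around the column name (or use double quotes for an identifier)

Corrected query:
SELECT id, title, author FROM books WHERE author = 'Orwell'

Result:
id | title               | author
---+---------------------+-------
2  | 1984                | Orwell
3  | Animal Farm         | Orwell
4  | Homage to Catalonia | Orwell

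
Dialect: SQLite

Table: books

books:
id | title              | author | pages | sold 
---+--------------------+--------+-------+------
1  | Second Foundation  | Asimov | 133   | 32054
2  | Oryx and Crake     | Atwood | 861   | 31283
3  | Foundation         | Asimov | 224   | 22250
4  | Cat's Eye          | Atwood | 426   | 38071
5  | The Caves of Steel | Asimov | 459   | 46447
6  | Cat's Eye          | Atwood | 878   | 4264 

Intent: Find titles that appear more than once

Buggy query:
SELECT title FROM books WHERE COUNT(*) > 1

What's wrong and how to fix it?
Bug: COUNT(*) is an aggregate and cannot be used in WHERE

Fix: GROUP BY title, then filter groups with HAVING COUNT(*) > 1

Corrected query:
SELECT title FROM books GROUP BY title HAVING COUNT(*) > 1

Result:
title    
---------
Cat's Eye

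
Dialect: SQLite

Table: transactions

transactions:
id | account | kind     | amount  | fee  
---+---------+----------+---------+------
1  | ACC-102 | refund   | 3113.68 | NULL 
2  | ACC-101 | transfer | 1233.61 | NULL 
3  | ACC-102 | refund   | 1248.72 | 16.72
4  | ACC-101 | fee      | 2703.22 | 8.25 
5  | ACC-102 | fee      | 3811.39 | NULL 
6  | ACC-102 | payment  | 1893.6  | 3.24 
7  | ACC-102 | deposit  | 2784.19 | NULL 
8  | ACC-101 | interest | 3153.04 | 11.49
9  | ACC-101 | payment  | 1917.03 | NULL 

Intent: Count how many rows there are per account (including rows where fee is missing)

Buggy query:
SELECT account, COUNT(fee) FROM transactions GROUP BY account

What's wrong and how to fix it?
Bug: COUNT(column) counts non-NULL values only; rows with NULL fee aren't counted

Fix: Replace COUNT(fee) with COUNT(*)

Corrected query:
SELECT account, COUNT(*) FROM transactions GROUP BY account

Result:
account | COUNT(*)
--------+---------
ACC-101 | 4       
ACC-102 | 5       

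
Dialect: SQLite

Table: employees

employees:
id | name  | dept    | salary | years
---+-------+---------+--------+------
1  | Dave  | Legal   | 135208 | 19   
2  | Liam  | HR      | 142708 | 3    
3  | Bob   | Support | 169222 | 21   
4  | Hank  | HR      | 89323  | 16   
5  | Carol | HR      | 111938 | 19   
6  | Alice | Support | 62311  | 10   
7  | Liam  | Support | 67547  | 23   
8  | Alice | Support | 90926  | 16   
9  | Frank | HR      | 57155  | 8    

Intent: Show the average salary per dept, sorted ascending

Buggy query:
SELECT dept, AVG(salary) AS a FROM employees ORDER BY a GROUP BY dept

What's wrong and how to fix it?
Bug: ORDER BY appears before GROUP BY; SQL clause order requires GROUP BY first

Fix: Reorder: SELECT … FROM … GROUP BY … ORDER BY …

Corrected query:
SELECT dept, AVG(salary) AS a FROM employees GROUP BY dept ORDER BY a

Result:
dept    | a      
--------+--------
Support | 97501.5
HR      | 100281 
Legal   | 135208 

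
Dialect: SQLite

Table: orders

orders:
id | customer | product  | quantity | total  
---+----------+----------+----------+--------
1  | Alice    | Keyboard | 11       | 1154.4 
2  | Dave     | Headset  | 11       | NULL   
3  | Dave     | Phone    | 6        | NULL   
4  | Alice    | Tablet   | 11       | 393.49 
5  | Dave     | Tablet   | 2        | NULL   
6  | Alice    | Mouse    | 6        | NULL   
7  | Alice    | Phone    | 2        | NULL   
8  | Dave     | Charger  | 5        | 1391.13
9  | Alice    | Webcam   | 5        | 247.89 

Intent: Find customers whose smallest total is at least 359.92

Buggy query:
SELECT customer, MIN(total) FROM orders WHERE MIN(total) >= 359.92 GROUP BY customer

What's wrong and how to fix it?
Bug: MIN() in WHERE is a misuse of aggregate

Fix: Use HAVING for the per-group MIN condition

Corrected query:
SELECT customer, MIN(total) FROM orders GROUP BY customer HAVING MIN(total) >= 359.92

Result:
customer | MIN(total)
---------+-----------
Dave     | 1391.13   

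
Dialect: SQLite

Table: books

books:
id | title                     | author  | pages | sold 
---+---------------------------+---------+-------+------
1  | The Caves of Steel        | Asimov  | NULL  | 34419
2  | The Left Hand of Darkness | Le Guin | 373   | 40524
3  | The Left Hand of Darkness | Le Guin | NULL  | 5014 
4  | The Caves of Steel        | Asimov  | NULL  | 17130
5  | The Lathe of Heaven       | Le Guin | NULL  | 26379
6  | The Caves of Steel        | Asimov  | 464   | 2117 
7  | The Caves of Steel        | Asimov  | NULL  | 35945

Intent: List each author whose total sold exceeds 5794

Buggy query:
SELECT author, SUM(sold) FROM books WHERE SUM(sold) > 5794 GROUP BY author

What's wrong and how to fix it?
Bug: SUM(sold) is an aggregate, but WHERE filters rows before aggregation

Fix: Move the aggregate condition to a HAVING clause

Corrected query:
SELECT author, SUM(sold) FROM books GROUP BY author HAVING SUM(sold) > 5794

Result:
author  | SUM(sold)
--------+----------
Asimov  | 89611    
Le Guin | 71917    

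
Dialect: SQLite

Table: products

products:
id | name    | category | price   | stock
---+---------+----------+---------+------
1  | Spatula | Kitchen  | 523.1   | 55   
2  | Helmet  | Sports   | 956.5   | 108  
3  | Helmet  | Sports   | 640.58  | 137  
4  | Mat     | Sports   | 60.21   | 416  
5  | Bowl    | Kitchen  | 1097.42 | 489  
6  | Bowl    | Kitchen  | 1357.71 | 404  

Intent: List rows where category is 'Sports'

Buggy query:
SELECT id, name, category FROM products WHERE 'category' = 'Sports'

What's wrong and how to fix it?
Bug: 'category' in single quotes is a string literal, not the column; the comparison is literal-vs-literal and never true

Fix: Reference the column as category without single quotes

Corrected query:
SELECT id, name, category FROM products WHERE category = 'Sports'

Result:
id | name   | category
---+--------+---------
2  | Helmet | Sports  
3  | Helmet | Sports  
4  | Mat    | Sports  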